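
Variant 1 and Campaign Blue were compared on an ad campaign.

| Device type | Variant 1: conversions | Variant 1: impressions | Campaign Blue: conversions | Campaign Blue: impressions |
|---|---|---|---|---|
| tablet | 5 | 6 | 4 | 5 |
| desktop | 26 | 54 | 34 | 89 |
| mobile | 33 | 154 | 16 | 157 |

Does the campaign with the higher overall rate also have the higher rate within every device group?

Yes

Tablet: Variant 1 5/6 = 83.3%, Campaign Blue 4/5 = 80.0% → Variant 1
Desktop: Variant 1 26/54 = 48.1%, Campaign Blue 34/89 = 38.2% → Variant 1
Mobile: Variant 1 33/154 = 21.4%, Campaign Blue 16/157 = 10.2% → Variant 1
Overall: Variant 1 64/214 = 29.9%, Campaign Blue 54/251 = 21.5% → Variant 1
Variant 1 wins overall and in every device group — no reversal.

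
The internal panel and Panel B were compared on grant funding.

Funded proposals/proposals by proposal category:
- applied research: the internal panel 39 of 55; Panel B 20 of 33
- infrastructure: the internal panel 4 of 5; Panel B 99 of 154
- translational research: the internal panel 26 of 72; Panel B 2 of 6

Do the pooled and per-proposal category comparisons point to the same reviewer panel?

No

Applied research: the internal panel 39/55 = 70.9%, Panel B 20/33 = 60.6% → the internal panel
Infrastructure: the internal panel 4/5 = 80.0%, Panel B 99/154 = 64.3% → the internal panel
Translational research: the internal panel 26/72 = 36.1%, Panel B 2/6 = 33.3% → the internal panel
Overall: the internal panel 69/132 = 52.3%, Panel B 121/193 = 62.7% → Panel B
The internal panel wins each proposal group but Panel B wins overall — the comparison reverses. The internal panel's proposals skew toward translational research, which has a lower base rate.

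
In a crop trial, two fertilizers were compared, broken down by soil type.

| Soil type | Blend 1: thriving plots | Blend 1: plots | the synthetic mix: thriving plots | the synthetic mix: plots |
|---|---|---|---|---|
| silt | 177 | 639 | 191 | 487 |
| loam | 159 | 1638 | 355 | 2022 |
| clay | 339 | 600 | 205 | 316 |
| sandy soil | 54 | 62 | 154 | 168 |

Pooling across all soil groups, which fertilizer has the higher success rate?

the synthetic mix

Silt: Blend 1 177/639 = 27.7%, the synthetic mix 191/487 = 39.2% → the synthetic mix
Loam: Blend 1 159/1638 = 9.7%, the synthetic mix 355/2022 = 17.6% → the synthetic mix
Clay: Blend 1 339/600 = 56.5%, the synthetic mix 205/316 = 64.9% → the synthetic mix
Sandy soil: Blend 1 54/62 = 87.1%, the synthetic mix 154/168 = 91.7% → the synthetic mix
Overall: Blend 1 729/2939 = 24.8%, the synthetic mix 905/2993 = 30.2% → the synthetic mix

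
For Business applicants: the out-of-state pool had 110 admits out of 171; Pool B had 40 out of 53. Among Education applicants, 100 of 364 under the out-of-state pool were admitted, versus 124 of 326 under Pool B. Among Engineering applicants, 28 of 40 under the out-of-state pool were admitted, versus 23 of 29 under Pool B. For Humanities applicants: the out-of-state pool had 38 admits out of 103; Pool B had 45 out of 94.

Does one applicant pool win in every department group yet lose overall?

No

Business: the out-of-state pool 110/171 = 64.3%, Pool B 40/53 = 75.5% → Pool B
Education: the out-of-state pool 100/364 = 27.5%, Pool B 124/326 = 38.0% → Pool B
Engineering: the out-of-state pool 28/40 = 70.0%, Pool B 23/29 = 79.3% → Pool B
Humanities: the out-of-state pool 38/103 = 36.9%, Pool B 45/94 = 47.9% → Pool B
Overall: the out-of-state pool 276/678 = 40.7%, Pool B 232/502 = 46.2% → Pool B
Pool B wins overall and in every department group — no reversal.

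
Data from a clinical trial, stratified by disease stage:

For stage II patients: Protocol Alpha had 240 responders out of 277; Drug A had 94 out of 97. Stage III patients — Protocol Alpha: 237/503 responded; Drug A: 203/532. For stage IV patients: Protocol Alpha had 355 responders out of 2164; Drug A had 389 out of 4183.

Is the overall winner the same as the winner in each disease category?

No

Stage II: Protocol Alpha 240/277 = 86.6%, Drug A 94/97 = 96.9% → Drug A
Stage III: Protocol Alpha 237/503 = 47.1%, Drug A 203/532 = 38.2% → Protocol Alpha
Stage IV: Protocol Alpha 355/2164 = 16.4%, Drug A 389/4183 = 9.3% → Protocol Alpha
Overall: Protocol Alpha 832/2944 = 28.3%, Drug A 686/4812 = 14.3% → Protocol Alpha
Neither sweeps: Protocol Alpha wins 2 of 3 groups, Drug A wins 1. Protocol Alpha wins overall but not every group — no Simpson reversal.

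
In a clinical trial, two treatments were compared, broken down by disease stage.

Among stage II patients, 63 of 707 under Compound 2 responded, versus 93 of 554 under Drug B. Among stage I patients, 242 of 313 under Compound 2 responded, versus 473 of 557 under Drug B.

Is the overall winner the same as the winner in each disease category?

Stage II: Compound 2 63/707 = 8.9%, Drug B 93/554 = 16.8% → Drug B
Stage I: Compound 2 242/313 = 77.3%, Drug B 473/557 = 84.9% → Drug B
Overall: Compound 2 305/1020 = 29.9%, Drug B 566/1111 = 50.9% → Drug B
Drug B wins overall and in every disease group — no reversal.

Yes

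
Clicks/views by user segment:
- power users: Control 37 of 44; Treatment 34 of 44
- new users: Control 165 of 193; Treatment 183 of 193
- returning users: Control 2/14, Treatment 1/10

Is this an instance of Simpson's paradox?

Power users: Control 37/44 = 84.1%, Treatment 34/44 = 77.3% → Control
New users: Control 165/193 = 85.5%, Treatment 183/193 = 94.8% → Treatment
Returning users: Control 2/14 = 14.3%, Treatment 1/10 = 10.0% → Control
Overall: Control 204/251 = 81.3%, Treatment 218/247 = 88.3% → Treatment
Neither sweeps: Control wins 2 of 3 groups, Treatment wins 1. Treatment wins overall but not every group — no Simpson reversal.

No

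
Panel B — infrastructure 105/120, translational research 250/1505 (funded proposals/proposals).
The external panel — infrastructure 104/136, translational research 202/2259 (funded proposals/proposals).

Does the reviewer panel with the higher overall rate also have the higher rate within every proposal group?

Infrastructure: Panel B 105/120 = 87.5%, the external panel 104/136 = 76.5% → Panel B
Translational research: Panel B 250/1505 = 16.6%, the external panel 202/2259 = 8.9% → Panel B
Overall: Panel B 355/1625 = 21.8%, the external panel 306/2395 = 12.8% → Panel B
Panel B wins overall and in every proposal group — no reversal.

Yes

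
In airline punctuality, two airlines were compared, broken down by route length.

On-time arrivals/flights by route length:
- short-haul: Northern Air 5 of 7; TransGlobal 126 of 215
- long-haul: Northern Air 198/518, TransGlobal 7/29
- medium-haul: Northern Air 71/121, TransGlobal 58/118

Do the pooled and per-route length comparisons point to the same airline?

No

Short-haul: Northern Air 5/7 = 71.4%, TransGlobal 126/215 = 58.6% → Northern Air
Long-haul: Northern Air 198/518 = 38.2%, TransGlobal 7/29 = 24.1% → Northern Air
Medium-haul: Northern Air 71/121 = 58.7%, TransGlobal 58/118 = 49.2% → Northern Air
Overall: Northern Air 274/646 = 42.4%, TransGlobal 191/362 = 52.8% → TransGlobal
Northern Air wins each route group but TransGlobal wins overall — the comparison reverses. Northern Air's flights skew toward long-haul, which has a lower base rate.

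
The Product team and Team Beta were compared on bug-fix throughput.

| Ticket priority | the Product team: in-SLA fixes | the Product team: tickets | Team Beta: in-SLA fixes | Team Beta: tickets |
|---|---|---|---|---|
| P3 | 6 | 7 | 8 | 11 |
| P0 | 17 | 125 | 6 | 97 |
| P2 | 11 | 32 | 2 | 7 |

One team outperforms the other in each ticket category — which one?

the Product team

P3: the Product team 6/7 = 85.7%, Team Beta 8/11 = 72.7% → the Product team
P0: the Product team 17/125 = 13.6%, Team Beta 6/97 = 6.2% → the Product team
P2: the Product team 11/32 = 34.4%, Team Beta 2/7 = 28.6% → the Product team
The Product team has the higher rate in all 3 groups.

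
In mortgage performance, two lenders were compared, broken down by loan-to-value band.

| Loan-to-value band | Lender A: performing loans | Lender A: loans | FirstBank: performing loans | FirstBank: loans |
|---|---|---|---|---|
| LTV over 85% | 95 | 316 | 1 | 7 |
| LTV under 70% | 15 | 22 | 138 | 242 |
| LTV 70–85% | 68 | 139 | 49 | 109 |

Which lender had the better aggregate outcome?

FirstBank

LTV over 85%: Lender A 95/316 = 30.1%, FirstBank 1/7 = 14.3% → Lender A
LTV under 70%: Lender A 15/22 = 68.2%, FirstBank 138/242 = 57.0% → Lender A
LTV 70–85%: Lender A 68/139 = 48.9%, FirstBank 49/109 = 45.0% → Lender A
Overall: Lender A 178/477 = 37.3%, FirstBank 188/358 = 52.5% → FirstBank
(Lender A wins every loan-to-value group but FirstBank wins overall — Lender A's loans skew toward the low-rate LTV over 85% group.)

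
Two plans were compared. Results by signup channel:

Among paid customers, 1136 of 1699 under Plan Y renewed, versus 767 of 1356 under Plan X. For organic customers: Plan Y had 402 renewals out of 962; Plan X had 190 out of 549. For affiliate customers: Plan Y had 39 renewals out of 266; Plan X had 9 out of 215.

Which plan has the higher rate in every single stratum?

Plan Y

Paid: Plan Y 1136/1699 = 66.9%, Plan X 767/1356 = 56.6% → Plan Y
Organic: Plan Y 402/962 = 41.8%, Plan X 190/549 = 34.6% → Plan Y
Affiliate: Plan Y 39/266 = 14.7%, Plan X 9/215 = 4.2% → Plan Y
Plan Y has the higher rate in all 3 groups.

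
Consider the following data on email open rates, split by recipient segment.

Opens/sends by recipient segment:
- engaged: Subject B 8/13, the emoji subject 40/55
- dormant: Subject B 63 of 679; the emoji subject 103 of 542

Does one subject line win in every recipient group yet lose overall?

No

Engaged: Subject B 8/13 = 61.5%, the emoji subject 40/55 = 72.7% → the emoji subject
Dormant: Subject B 63/679 = 9.3%, the emoji subject 103/542 = 19.0% → the emoji subject
Overall: Subject B 71/692 = 10.3%, the emoji subject 143/597 = 24.0% → the emoji subject
The emoji subject wins overall and in every recipient group — no reversal.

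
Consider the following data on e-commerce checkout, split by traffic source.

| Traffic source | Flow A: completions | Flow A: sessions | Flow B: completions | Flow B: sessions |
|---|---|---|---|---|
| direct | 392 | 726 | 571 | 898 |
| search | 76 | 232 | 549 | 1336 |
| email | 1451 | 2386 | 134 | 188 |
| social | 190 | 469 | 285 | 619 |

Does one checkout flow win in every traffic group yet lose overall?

Yes

Direct: Flow A 392/726 = 54.0%, Flow B 571/898 = 63.6% → Flow B
Search: Flow A 76/232 = 32.8%, Flow B 549/1336 = 41.1% → Flow B
Email: Flow A 1451/2386 = 60.8%, Flow B 134/188 = 71.3% → Flow B
Social: Flow A 190/469 = 40.5%, Flow B 285/619 = 46.0% → Flow B
Overall: Flow A 2109/3813 = 55.3%, Flow B 1539/3041 = 50.6% → Flow A
Flow B wins each traffic group but Flow A wins overall — the comparison reverses. Flow B's sessions skew toward search, which has a lower base rate.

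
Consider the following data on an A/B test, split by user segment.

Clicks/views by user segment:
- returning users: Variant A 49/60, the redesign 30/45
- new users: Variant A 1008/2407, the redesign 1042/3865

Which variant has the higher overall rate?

Variant A

Returning users: Variant A 49/60 = 81.7%, the redesign 30/45 = 66.7% → Variant A
New users: Variant A 1008/2407 = 41.9%, the redesign 1042/3865 = 27.0% → Variant A
Overall: Variant A 1057/2467 = 42.8%, the redesign 1072/3910 = 27.4% → Variant A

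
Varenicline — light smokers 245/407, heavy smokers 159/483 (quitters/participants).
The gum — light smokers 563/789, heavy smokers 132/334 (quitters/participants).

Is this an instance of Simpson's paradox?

No

Light smokers: varenicline 245/407 = 60.2%, the gum 563/789 = 71.4% → the gum
Heavy smokers: varenicline 159/483 = 32.9%, the gum 132/334 = 39.5% → the gum
Overall: varenicline 404/890 = 45.4%, the gum 695/1123 = 61.9% → the gum
The gum wins overall and in every dependence group — no reversal.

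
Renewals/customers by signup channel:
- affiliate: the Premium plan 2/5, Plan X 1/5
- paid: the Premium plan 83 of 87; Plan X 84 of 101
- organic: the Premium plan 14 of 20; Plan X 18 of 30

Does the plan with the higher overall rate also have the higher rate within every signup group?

Affiliate: the Premium plan 2/5 = 40.0%, Plan X 1/5 = 20.0% → the Premium plan
Paid: the Premium plan 83/87 = 95.4%, Plan X 84/101 = 83.2% → the Premium plan
Organic: the Premium plan 14/20 = 70.0%, Plan X 18/30 = 60.0% → the Premium plan
Overall: the Premium plan 99/112 = 88.4%, Plan X 103/136 = 75.7% → the Premium plan
The Premium plan wins overall and in every signup group — no reversal.

Yes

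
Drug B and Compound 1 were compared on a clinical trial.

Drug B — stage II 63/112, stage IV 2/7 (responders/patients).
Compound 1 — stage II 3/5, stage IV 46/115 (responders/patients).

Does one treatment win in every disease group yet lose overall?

Stage II: Drug B 63/112 = 56.2%, Compound 1 3/5 = 60.0% → Compound 1
Stage IV: Drug B 2/7 = 28.6%, Compound 1 46/115 = 40.0% → Compound 1
Overall: Drug B 65/119 = 54.6%, Compound 1 49/120 = 40.8% → Drug B
Compound 1 wins each disease group but Drug B wins overall — the comparison reverses. Compound 1's patients skew toward stage IV, which has a lower base rate.

Yes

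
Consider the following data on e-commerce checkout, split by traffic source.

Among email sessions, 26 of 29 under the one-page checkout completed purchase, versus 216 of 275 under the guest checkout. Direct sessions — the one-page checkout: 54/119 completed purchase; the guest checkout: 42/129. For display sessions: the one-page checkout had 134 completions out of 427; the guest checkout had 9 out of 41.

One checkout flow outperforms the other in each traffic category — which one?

the one-page checkout

Email: the one-page checkout 26/29 = 89.7%, the guest checkout 216/275 = 78.5% → the one-page checkout
Direct: the one-page checkout 54/119 = 45.4%, the guest checkout 42/129 = 32.6% → the one-page checkout
Display: the one-page checkout 134/427 = 31.4%, the guest checkout 9/41 = 22.0% → the one-page checkout
The one-page checkout has the higher rate in all 3 groups.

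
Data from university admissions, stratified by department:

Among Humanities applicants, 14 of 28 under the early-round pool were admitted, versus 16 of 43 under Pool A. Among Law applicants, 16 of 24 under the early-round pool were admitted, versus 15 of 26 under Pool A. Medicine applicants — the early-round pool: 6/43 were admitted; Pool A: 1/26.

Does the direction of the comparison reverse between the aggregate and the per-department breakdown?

Humanities: the early-round pool 14/28 = 50.0%, Pool A 16/43 = 37.2% → the early-round pool
Law: the early-round pool 16/24 = 66.7%, Pool A 15/26 = 57.7% → the early-round pool
Medicine: the early-round pool 6/43 = 14.0%, Pool A 1/26 = 3.8% → the early-round pool
Overall: the early-round pool 36/95 = 37.9%, Pool A 32/95 = 33.7% → the early-round pool
The early-round pool wins overall and in every department group — no reversal.

No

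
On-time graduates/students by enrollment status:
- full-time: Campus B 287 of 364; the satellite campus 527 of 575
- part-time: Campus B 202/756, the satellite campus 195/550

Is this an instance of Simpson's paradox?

Full-time: Campus B 287/364 = 78.8%, the satellite campus 527/575 = 91.7% → the satellite campus
Part-time: Campus B 202/756 = 26.7%, the satellite campus 195/550 = 35.5% → the satellite campus
Overall: Campus B 489/1120 = 43.7%, the satellite campus 722/1125 = 64.2% → the satellite campus
The satellite campus wins overall and in every enrollment group — no reversal.

No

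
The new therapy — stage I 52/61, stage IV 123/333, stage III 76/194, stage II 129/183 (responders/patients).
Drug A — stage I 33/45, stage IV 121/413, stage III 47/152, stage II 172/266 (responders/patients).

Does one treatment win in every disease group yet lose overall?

No

Stage I: the new therapy 52/61 = 85.2%, Drug A 33/45 = 73.3% → the new therapy
Stage IV: the new therapy 123/333 = 36.9%, Drug A 121/413 = 29.3% → the new therapy
Stage III: the new therapy 76/194 = 39.2%, Drug A 47/152 = 30.9% → the new therapy
Stage II: the new therapy 129/183 = 70.5%, Drug A 172/266 = 64.7% → the new therapy
Overall: the new therapy 380/771 = 49.3%, Drug A 373/876 = 42.6% → the new therapy
The new therapy wins overall and in every disease group — no reversal.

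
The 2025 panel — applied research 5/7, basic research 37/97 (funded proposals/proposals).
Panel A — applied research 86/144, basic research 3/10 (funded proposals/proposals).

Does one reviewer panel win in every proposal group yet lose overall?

Applied research: the 2025 panel 5/7 = 71.4%, Panel A 86/144 = 59.7% → the 2025 panel
Basic research: the 2025 panel 37/97 = 38.1%, Panel A 3/10 = 30.0% → the 2025 panel
Overall: the 2025 panel 42/104 = 40.4%, Panel A 89/154 = 57.8% → Panel A
The 2025 panel wins each proposal group but Panel A wins overall — the comparison reverses. The 2025 panel's proposals skew toward basic research, which has a lower base rate.

Yes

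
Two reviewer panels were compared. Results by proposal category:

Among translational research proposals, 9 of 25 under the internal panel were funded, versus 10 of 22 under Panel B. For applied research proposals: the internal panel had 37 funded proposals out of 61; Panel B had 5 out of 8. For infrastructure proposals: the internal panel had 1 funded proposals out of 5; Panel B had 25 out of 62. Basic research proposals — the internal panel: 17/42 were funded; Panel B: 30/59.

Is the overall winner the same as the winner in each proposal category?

Translational research: the internal panel 9/25 = 36.0%, Panel B 10/22 = 45.5% → Panel B
Applied research: the internal panel 37/61 = 60.7%, Panel B 5/8 = 62.5% → Panel B
Infrastructure: the internal panel 1/5 = 20.0%, Panel B 25/62 = 40.3% → Panel B
Basic research: the internal panel 17/42 = 40.5%, Panel B 30/59 = 50.8% → Panel B
Overall: the internal panel 64/133 = 48.1%, Panel B 70/151 = 46.4% → the internal panel
Panel B wins each proposal group but the internal panel wins overall — the comparison reverses. Panel B's proposals skew toward infrastructure, which has a lower base rate.

No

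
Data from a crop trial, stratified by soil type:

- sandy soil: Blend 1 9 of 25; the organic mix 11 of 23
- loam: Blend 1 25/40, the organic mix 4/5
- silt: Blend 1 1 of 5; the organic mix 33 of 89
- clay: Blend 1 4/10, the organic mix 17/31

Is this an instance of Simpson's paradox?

Sandy soil: Blend 1 9/25 = 36.0%, the organic mix 11/23 = 47.8% → the organic mix
Loam: Blend 1 25/40 = 62.5%, the organic mix 4/5 = 80.0% → the organic mix
Silt: Blend 1 1/5 = 20.0%, the organic mix 33/89 = 37.1% → the organic mix
Clay: Blend 1 4/10 = 40.0%, the organic mix 17/31 = 54.8% → the organic mix
Overall: Blend 1 39/80 = 48.8%, the organic mix 65/148 = 43.9% → Blend 1
The organic mix wins each soil group but Blend 1 wins overall — the comparison reverses. The organic mix's plots skew toward silt, which has a lower base rate.

Yes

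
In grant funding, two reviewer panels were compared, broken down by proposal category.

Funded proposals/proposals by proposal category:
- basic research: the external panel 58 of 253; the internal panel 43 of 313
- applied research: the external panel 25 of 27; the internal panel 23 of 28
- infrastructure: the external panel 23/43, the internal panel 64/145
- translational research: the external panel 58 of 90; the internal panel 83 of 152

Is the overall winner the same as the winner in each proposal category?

Basic research: the external panel 58/253 = 22.9%, the internal panel 43/313 = 13.7% → the external panel
Applied research: the external panel 25/27 = 92.6%, the internal panel 23/28 = 82.1% → the external panel
Infrastructure: the external panel 23/43 = 53.5%, the internal panel 64/145 = 44.1% → the external panel
Translational research: the external panel 58/90 = 64.4%, the internal panel 83/152 = 54.6% → the external panel
Overall: the external panel 164/413 = 39.7%, the internal panel 213/638 = 33.4% → the external panel
The external panel wins overall and in every proposal group — no reversal.

Yes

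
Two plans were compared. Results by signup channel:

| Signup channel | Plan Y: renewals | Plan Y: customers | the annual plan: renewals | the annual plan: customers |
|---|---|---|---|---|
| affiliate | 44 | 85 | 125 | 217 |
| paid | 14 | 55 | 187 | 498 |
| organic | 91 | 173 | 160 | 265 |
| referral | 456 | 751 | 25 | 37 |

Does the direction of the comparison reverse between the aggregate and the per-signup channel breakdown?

Affiliate: Plan Y 44/85 = 51.8%, the annual plan 125/217 = 57.6% → the annual plan
Paid: Plan Y 14/55 = 25.5%, the annual plan 187/498 = 37.6% → the annual plan
Organic: Plan Y 91/173 = 52.6%, the annual plan 160/265 = 60.4% → the annual plan
Referral: Plan Y 456/751 = 60.7%, the annual plan 25/37 = 67.6% → the annual plan
Overall: Plan Y 605/1064 = 56.9%, the annual plan 497/1017 = 48.9% → Plan Y
The annual plan wins each signup group but Plan Y wins overall — the comparison reverses. The annual plan's customers skew toward paid, which has a lower base rate.

Yes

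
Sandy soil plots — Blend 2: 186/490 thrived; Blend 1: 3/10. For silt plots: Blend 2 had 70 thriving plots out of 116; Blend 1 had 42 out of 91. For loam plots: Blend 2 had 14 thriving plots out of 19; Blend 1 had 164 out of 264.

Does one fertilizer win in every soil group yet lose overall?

Sandy soil: Blend 2 186/490 = 38.0%, Blend 1 3/10 = 30.0% → Blend 2
Silt: Blend 2 70/116 = 60.3%, Blend 1 42/91 = 46.2% → Blend 2
Loam: Blend 2 14/19 = 73.7%, Blend 1 164/264 = 62.1% → Blend 2
Overall: Blend 2 270/625 = 43.2%, Blend 1 209/365 = 57.3% → Blend 1
Blend 2 wins each soil group but Blend 1 wins overall — the comparison reverses. Blend 2's plots skew toward sandy soil, which has a lower base rate.

Yes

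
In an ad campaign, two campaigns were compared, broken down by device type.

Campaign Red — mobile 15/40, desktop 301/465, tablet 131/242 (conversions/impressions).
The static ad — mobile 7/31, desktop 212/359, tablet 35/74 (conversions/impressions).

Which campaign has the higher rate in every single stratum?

Campaign Red

Mobile: Campaign Red 15/40 = 37.5%, the static ad 7/31 = 22.6% → Campaign Red
Desktop: Campaign Red 301/465 = 64.7%, the static ad 212/359 = 59.1% → Campaign Red
Tablet: Campaign Red 131/242 = 54.1%, the static ad 35/74 = 47.3% → Campaign Red
Campaign Red has the higher rate in all 3 groups.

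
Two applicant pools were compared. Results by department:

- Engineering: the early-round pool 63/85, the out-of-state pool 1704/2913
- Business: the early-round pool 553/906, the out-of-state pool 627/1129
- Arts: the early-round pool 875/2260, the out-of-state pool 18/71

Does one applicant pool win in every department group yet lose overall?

Yes

Engineering: the early-round pool 63/85 = 74.1%, the out-of-state pool 1704/2913 = 58.5% → the early-round pool
Business: the early-round pool 553/906 = 61.0%, the out-of-state pool 627/1129 = 55.5% → the early-round pool
Arts: the early-round pool 875/2260 = 38.7%, the out-of-state pool 18/71 = 25.4% → the early-round pool
Overall: the early-round pool 1491/3251 = 45.9%, the out-of-state pool 2349/4113 = 57.1% → the out-of-state pool
The early-round pool wins each department group but the out-of-state pool wins overall — the comparison reverses. The early-round pool's applicants skew toward Arts, which has a lower base rate.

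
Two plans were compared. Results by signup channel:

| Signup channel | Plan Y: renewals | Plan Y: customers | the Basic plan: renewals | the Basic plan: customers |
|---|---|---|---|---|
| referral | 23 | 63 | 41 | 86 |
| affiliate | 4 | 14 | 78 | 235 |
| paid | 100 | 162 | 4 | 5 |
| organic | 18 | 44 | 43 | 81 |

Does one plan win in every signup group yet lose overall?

Yes

Referral: Plan Y 23/63 = 36.5%, the Basic plan 41/86 = 47.7% → the Basic plan
Affiliate: Plan Y 4/14 = 28.6%, the Basic plan 78/235 = 33.2% → the Basic plan
Paid: Plan Y 100/162 = 61.7%, the Basic plan 4/5 = 80.0% → the Basic plan
Organic: Plan Y 18/44 = 40.9%, the Basic plan 43/81 = 53.1% → the Basic plan
Overall: Plan Y 145/283 = 51.2%, the Basic plan 166/407 = 40.8% → Plan Y
The Basic plan wins each signup group but Plan Y wins overall — the comparison reverses. The Basic plan's customers skew toward affiliate, which has a lower base rate.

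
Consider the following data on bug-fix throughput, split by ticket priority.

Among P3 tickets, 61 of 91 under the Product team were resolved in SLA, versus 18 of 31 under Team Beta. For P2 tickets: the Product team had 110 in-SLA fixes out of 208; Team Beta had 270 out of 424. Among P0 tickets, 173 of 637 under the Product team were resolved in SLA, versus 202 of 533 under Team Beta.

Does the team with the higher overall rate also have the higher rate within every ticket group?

P3: the Product team 61/91 = 67.0%, Team Beta 18/31 = 58.1% → the Product team
P2: the Product team 110/208 = 52.9%, Team Beta 270/424 = 63.7% → Team Beta
P0: the Product team 173/637 = 27.2%, Team Beta 202/533 = 37.9% → Team Beta
Overall: the Product team 344/936 = 36.8%, Team Beta 490/988 = 49.6% → Team Beta
Neither sweeps: the Product team wins 1 of 3 groups, Team Beta wins 2. Team Beta wins overall but not every group — no Simpson reversal.

No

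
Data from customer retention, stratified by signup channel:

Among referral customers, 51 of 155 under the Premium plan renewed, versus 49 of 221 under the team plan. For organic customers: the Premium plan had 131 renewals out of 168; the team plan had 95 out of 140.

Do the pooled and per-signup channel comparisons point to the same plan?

Referral: the Premium plan 51/155 = 32.9%, the team plan 49/221 = 22.2% → the Premium plan
Organic: the Premium plan 131/168 = 78.0%, the team plan 95/140 = 67.9% → the Premium plan
Overall: the Premium plan 182/323 = 56.3%, the team plan 144/361 = 39.9% → the Premium plan
The Premium plan wins overall and in every signup group — no reversal.

Yes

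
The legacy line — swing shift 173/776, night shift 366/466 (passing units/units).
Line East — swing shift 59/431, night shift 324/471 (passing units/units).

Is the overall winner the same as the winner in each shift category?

Yes

Swing shift: the legacy line 173/776 = 22.3%, Line East 59/431 = 13.7% → the legacy line
Night shift: the legacy line 366/466 = 78.5%, Line East 324/471 = 68.8% → the legacy line
Overall: the legacy line 539/1242 = 43.4%, Line East 383/902 = 42.5% → the legacy line
The legacy line wins overall and in every shift group — no reversal.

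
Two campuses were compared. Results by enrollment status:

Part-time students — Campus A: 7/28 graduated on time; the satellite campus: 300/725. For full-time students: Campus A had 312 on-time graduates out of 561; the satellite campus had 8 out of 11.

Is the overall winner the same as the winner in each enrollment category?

No

Part-time: Campus A 7/28 = 25.0%, the satellite campus 300/725 = 41.4% → the satellite campus
Full-time: Campus A 312/561 = 55.6%, the satellite campus 8/11 = 72.7% → the satellite campus
Overall: Campus A 319/589 = 54.2%, the satellite campus 308/736 = 41.8% → Campus A
The satellite campus wins each enrollment group but Campus A wins overall — the comparison reverses. The satellite campus's students skew toward part-time, which has a lower base rate.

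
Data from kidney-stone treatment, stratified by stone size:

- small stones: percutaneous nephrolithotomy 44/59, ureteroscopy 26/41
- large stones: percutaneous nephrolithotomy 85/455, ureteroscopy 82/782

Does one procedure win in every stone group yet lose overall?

Small stones: percutaneous nephrolithotomy 44/59 = 74.6%, ureteroscopy 26/41 = 63.4% → percutaneous nephrolithotomy
Large stones: percutaneous nephrolithotomy 85/455 = 18.7%, ureteroscopy 82/782 = 10.5% → percutaneous nephrolithotomy
Overall: percutaneous nephrolithotomy 129/514 = 25.1%, ureteroscopy 108/823 = 13.1% → percutaneous nephrolithotomy
Percutaneous nephrolithotomy wins overall and in every stone group — no reversal.

No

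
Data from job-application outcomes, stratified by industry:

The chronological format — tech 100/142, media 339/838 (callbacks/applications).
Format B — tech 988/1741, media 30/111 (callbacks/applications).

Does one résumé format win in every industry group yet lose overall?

Yes

Tech: the chronological format 100/142 = 70.4%, Format B 988/1741 = 56.7% → the chronological format
Media: the chronological format 339/838 = 40.5%, Format B 30/111 = 27.0% → the chronological format
Overall: the chronological format 439/980 = 44.8%, Format B 1018/1852 = 55.0% → Format B
The chronological format wins each industry group but Format B wins overall — the comparison reverses. The chronological format's applications skew toward media, which has a lower base rate.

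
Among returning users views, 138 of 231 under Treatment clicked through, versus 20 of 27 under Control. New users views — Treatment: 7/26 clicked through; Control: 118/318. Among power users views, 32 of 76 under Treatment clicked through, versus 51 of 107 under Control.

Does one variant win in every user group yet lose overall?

Returning users: Treatment 138/231 = 59.7%, Control 20/27 = 74.1% → Control
New users: Treatment 7/26 = 26.9%, Control 118/318 = 37.1% → Control
Power users: Treatment 32/76 = 42.1%, Control 51/107 = 47.7% → Control
Overall: Treatment 177/333 = 53.2%, Control 189/452 = 41.8% → Treatment
Control wins each user group but Treatment wins overall — the comparison reverses. Control's views skew toward new users, which has a lower base rate.

Yes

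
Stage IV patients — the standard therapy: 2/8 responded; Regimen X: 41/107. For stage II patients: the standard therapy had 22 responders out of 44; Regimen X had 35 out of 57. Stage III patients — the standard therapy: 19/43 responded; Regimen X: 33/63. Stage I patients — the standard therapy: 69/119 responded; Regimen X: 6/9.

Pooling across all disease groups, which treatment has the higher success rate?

the standard therapy

Stage IV: the standard therapy 2/8 = 25.0%, Regimen X 41/107 = 38.3% → Regimen X
Stage II: the standard therapy 22/44 = 50.0%, Regimen X 35/57 = 61.4% → Regimen X
Stage III: the standard therapy 19/43 = 44.2%, Regimen X 33/63 = 52.4% → Regimen X
Stage I: the standard therapy 69/119 = 58.0%, Regimen X 6/9 = 66.7% → Regimen X
Overall: the standard therapy 112/214 = 52.3%, Regimen X 115/236 = 48.7% → the standard therapy
(Regimen X wins every disease group but the standard therapy wins overall — Regimen X's patients skew toward the low-rate stage IV group.)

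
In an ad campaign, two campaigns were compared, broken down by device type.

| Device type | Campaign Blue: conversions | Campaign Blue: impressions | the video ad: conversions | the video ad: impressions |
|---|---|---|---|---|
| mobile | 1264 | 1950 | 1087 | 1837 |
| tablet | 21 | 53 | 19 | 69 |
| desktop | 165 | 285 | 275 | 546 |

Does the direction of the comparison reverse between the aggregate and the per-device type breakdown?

No

Mobile: Campaign Blue 1264/1950 = 64.8%, the video ad 1087/1837 = 59.2% → Campaign Blue
Tablet: Campaign Blue 21/53 = 39.6%, the video ad 19/69 = 27.5% → Campaign Blue
Desktop: Campaign Blue 165/285 = 57.9%, the video ad 275/546 = 50.4% → Campaign Blue
Overall: Campaign Blue 1450/2288 = 63.4%, the video ad 1381/2452 = 56.3% → Campaign Blue
Campaign Blue wins overall and in every device group — no reversal.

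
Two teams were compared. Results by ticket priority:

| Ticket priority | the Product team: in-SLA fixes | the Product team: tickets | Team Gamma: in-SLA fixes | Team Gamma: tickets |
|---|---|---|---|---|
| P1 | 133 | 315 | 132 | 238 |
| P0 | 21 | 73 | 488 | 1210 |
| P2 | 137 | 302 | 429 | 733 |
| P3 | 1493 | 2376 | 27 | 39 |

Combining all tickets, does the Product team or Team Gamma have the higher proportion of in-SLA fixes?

P1: the Product team 133/315 = 42.2%, Team Gamma 132/238 = 55.5% → Team Gamma
P0: the Product team 21/73 = 28.8%, Team Gamma 488/1210 = 40.3% → Team Gamma
P2: the Product team 137/302 = 45.4%, Team Gamma 429/733 = 58.5% → Team Gamma
P3: the Product team 1493/2376 = 62.8%, Team Gamma 27/39 = 69.2% → Team Gamma
Overall: the Product team 1784/3066 = 58.2%, Team Gamma 1076/2220 = 48.5% → the Product team
(Team Gamma wins every ticket group but the Product team wins overall — Team Gamma's tickets skew toward the low-rate P0 group.)

the Product team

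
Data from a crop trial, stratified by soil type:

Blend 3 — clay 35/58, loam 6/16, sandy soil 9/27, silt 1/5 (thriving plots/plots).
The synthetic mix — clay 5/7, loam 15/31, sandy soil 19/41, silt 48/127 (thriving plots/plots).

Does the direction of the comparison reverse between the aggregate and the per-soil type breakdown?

Yes

Clay: Blend 3 35/58 = 60.3%, the synthetic mix 5/7 = 71.4% → the synthetic mix
Loam: Blend 3 6/16 = 37.5%, the synthetic mix 15/31 = 48.4% → the synthetic mix
Sandy soil: Blend 3 9/27 = 33.3%, the synthetic mix 19/41 = 46.3% → the synthetic mix
Silt: Blend 3 1/5 = 20.0%, the synthetic mix 48/127 = 37.8% → the synthetic mix
Overall: Blend 3 51/106 = 48.1%, the synthetic mix 87/206 = 42.2% → Blend 3
The synthetic mix wins each soil group but Blend 3 wins overall — the comparison reverses. The synthetic mix's plots skew toward silt, which has a lower base rate.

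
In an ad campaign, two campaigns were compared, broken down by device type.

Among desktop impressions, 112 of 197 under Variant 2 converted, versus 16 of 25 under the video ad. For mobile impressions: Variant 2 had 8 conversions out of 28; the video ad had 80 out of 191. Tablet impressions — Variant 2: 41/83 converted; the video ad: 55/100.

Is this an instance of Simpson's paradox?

Desktop: Variant 2 112/197 = 56.9%, the video ad 16/25 = 64.0% → the video ad
Mobile: Variant 2 8/28 = 28.6%, the video ad 80/191 = 41.9% → the video ad
Tablet: Variant 2 41/83 = 49.4%, the video ad 55/100 = 55.0% → the video ad
Overall: Variant 2 161/308 = 52.3%, the video ad 151/316 = 47.8% → Variant 2
The video ad wins each device group but Variant 2 wins overall — the comparison reverses. The video ad's impressions skew toward mobile, which has a lower base rate.

Yes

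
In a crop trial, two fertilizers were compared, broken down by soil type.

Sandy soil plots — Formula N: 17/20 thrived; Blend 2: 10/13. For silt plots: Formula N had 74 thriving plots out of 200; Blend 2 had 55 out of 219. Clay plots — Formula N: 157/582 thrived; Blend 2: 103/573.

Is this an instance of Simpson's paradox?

No

Sandy soil: Formula N 17/20 = 85.0%, Blend 2 10/13 = 76.9% → Formula N
Silt: Formula N 74/200 = 37.0%, Blend 2 55/219 = 25.1% → Formula N
Clay: Formula N 157/582 = 27.0%, Blend 2 103/573 = 18.0% → Formula N
Overall: Formula N 248/802 = 30.9%, Blend 2 168/805 = 20.9% → Formula N
Formula N wins overall and in every soil group — no reversal.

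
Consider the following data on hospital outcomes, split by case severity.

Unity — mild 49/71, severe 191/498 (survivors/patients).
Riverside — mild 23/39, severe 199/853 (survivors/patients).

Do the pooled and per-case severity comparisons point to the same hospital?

Yes

Mild: Unity 49/71 = 69.0%, Riverside 23/39 = 59.0% → Unity
Severe: Unity 191/498 = 38.4%, Riverside 199/853 = 23.3% → Unity
Overall: Unity 240/569 = 42.2%, Riverside 222/892 = 24.9% → Unity
Unity wins overall and in every case group — no reversal.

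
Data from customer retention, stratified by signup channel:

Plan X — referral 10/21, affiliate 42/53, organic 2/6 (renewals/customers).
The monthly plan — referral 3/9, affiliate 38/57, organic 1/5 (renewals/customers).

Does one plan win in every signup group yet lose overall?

Referral: Plan X 10/21 = 47.6%, the monthly plan 3/9 = 33.3% → Plan X
Affiliate: Plan X 42/53 = 79.2%, the monthly plan 38/57 = 66.7% → Plan X
Organic: Plan X 2/6 = 33.3%, the monthly plan 1/5 = 20.0% → Plan X
Overall: Plan X 54/80 = 67.5%, the monthly plan 42/71 = 59.2% → Plan X
Plan X wins overall and in every signup group — no reversal.

No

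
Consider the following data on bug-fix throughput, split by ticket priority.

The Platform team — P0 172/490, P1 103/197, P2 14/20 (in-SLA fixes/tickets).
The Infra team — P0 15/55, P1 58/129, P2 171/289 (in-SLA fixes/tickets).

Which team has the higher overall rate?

P0: the Platform team 172/490 = 35.1%, the Infra team 15/55 = 27.3% → the Platform team
P1: the Platform team 103/197 = 52.3%, the Infra team 58/129 = 45.0% → the Platform team
P2: the Platform team 14/20 = 70.0%, the Infra team 171/289 = 59.2% → the Platform team
Overall: the Platform team 289/707 = 40.9%, the Infra team 244/473 = 51.6% → the Infra team
(The Platform team wins every ticket group but the Infra team wins overall — the Platform team's tickets skew toward the low-rate P0 group.)

the Infra team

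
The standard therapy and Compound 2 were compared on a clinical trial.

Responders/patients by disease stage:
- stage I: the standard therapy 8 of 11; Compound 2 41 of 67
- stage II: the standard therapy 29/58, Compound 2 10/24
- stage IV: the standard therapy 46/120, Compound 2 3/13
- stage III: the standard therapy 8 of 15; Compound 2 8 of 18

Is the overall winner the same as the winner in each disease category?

No

Stage I: the standard therapy 8/11 = 72.7%, Compound 2 41/67 = 61.2% → the standard therapy
Stage II: the standard therapy 29/58 = 50.0%, Compound 2 10/24 = 41.7% → the standard therapy
Stage IV: the standard therapy 46/120 = 38.3%, Compound 2 3/13 = 23.1% → the standard therapy
Stage III: the standard therapy 8/15 = 53.3%, Compound 2 8/18 = 44.4% → the standard therapy
Overall: the standard therapy 91/204 = 44.6%, Compound 2 62/122 = 50.8% → Compound 2
The standard therapy wins each disease group but Compound 2 wins overall — the comparison reverses. The standard therapy's patients skew toward stage IV, which has a lower base rate.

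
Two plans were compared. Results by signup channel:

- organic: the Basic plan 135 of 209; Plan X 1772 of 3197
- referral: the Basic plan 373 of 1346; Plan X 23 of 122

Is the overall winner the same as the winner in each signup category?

No

Organic: the Basic plan 135/209 = 64.6%, Plan X 1772/3197 = 55.4% → the Basic plan
Referral: the Basic plan 373/1346 = 27.7%, Plan X 23/122 = 18.9% → the Basic plan
Overall: the Basic plan 508/1555 = 32.7%, Plan X 1795/3319 = 54.1% → Plan X
The Basic plan wins each signup group but Plan X wins overall — the comparison reverses. The Basic plan's customers skew toward referral, which has a lower base rate.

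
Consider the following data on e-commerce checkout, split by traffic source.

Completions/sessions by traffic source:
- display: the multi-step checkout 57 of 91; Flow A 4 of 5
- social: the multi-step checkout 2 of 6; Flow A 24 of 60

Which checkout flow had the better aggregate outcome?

Display: the multi-step checkout 57/91 = 62.6%, Flow A 4/5 = 80.0% → Flow A
Social: the multi-step checkout 2/6 = 33.3%, Flow A 24/60 = 40.0% → Flow A
Overall: the multi-step checkout 59/97 = 60.8%, Flow A 28/65 = 43.1% → the multi-step checkout
(Flow A wins every traffic group but the multi-step checkout wins overall — Flow A's sessions skew toward the low-rate social group.)

the multi-step checkout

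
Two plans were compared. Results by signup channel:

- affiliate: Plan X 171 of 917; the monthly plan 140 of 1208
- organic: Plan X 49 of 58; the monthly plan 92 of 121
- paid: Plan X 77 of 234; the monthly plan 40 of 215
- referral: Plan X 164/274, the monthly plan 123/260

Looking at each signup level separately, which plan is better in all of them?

Affiliate: Plan X 171/917 = 18.6%, the monthly plan 140/1208 = 11.6% → Plan X
Organic: Plan X 49/58 = 84.5%, the monthly plan 92/121 = 76.0% → Plan X
Paid: Plan X 77/234 = 32.9%, the monthly plan 40/215 = 18.6% → Plan X
Referral: Plan X 164/274 = 59.9%, the monthly plan 123/260 = 47.3% → Plan X
Plan X has the higher rate in all 4 groups.

Plan X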